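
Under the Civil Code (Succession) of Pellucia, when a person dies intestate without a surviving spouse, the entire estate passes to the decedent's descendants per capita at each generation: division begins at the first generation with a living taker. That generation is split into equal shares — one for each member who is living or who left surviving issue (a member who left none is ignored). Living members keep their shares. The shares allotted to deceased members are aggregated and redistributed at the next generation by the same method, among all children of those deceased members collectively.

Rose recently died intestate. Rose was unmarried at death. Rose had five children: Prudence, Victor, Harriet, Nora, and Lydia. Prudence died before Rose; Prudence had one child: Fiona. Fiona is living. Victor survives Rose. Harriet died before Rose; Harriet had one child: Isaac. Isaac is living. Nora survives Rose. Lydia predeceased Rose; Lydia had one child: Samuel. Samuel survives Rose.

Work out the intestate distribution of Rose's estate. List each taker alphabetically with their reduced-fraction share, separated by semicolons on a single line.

Fiona 1/5; Isaac 1/5; Nora 1/5; Samuel 1/5; Victor 1/5

There is no surviving spouse, so the entire estate passes to Rose's descendants per capita at each generation.
At generation 1 (Prudence, Victor, Harriet, Nora, Lydia) there are 5 shares of (1)/5 = 1/5 each.
Living: Victor and Nora — each takes 1/5.
Deceased: Prudence, Harriet, and Lydia. Their combined 3/5 is pooled and carried to generation 2.
At generation 2 (Fiona, Isaac, Samuel) there are 3 shares of (3/5)/3 = 1/5 each.
Living: Fiona, Isaac, and Samuel — each takes 1/5.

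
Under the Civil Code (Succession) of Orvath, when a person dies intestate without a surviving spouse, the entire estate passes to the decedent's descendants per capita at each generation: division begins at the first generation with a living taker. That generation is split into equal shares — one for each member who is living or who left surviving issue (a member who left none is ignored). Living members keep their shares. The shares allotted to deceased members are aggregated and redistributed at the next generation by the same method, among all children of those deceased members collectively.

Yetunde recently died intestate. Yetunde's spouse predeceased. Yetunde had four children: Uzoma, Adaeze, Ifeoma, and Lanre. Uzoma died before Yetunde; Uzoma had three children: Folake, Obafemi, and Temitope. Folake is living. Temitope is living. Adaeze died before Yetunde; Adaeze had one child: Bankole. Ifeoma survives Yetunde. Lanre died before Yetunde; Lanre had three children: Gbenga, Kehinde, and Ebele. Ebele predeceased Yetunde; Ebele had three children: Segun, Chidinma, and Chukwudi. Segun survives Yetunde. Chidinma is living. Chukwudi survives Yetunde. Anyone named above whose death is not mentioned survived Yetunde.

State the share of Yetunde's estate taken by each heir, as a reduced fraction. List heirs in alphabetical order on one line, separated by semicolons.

Bankole 3/28; Chidinma 1/28; Chukwudi 1/28; Folake 3/28; Gbenga 3/28; Ifeoma 1/4; Kehinde 3/28; Obafemi 3/28; Segun 1/28; Temitope 3/28

There is no surviving spouse, so the entire estate passes to Yetunde's descendants per capita at each generation.
At generation 1 (Uzoma, Adaeze, Ifeoma, Lanre) there are 4 shares of (1)/4 = 1/4 each.
Living: Ifeoma — each takes 1/4.
Deceased: Uzoma, Adaeze, and Lanre. Their combined 3/4 is pooled and carried to generation 2.
At generation 2 (Folake, Obafemi, Temitope, Bankole, Gbenga, Kehinde, Ebele) there are 7 shares of (3/4)/7 = 3/28 each.
Living: Folake, Obafemi, Temitope, Bankole, Gbenga, and Kehinde — each takes 3/28.
Deceased: Ebele. That 3/28 share is carried to generation 3.
At generation 3 (Segun, Chidinma, Chukwudi) there are 3 shares of (3/28)/3 = 1/28 each.
Living: Segun, Chidinma, and Chukwudi — each takes 1/28.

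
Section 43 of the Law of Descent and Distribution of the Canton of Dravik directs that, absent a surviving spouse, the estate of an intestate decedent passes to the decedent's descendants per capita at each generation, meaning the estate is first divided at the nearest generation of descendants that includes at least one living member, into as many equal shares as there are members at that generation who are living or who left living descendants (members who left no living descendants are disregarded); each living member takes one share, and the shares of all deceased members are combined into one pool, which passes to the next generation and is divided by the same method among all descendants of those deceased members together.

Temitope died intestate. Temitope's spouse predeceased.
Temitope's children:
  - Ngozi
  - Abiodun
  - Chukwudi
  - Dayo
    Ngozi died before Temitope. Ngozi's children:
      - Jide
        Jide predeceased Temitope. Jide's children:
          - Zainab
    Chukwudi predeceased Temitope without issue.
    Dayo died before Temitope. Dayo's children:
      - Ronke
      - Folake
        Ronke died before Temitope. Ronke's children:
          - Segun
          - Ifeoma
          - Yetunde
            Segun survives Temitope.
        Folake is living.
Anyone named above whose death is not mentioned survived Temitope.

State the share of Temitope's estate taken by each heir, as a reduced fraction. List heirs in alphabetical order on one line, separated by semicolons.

There is no surviving spouse, so the entire estate passes to Temitope's descendants per capita at each generation.
At generation 1 (Ngozi, Abiodun, Dayo) there are 3 shares of (1)/3 = 1/3 each.
Living: Abiodun — each takes 1/3.
Deceased: Ngozi and Dayo. Their combined 2/3 is pooled and carried to generation 2.
At generation 2 (Jide, Ronke, Folake) there are 3 shares of (2/3)/3 = 2/9 each.
Living: Folake — each takes 2/9.
Deceased: Jide and Ronke. Their combined 4/9 is pooled and carried to generation 3.
At generation 3 (Zainab, Segun, Ifeoma, Yetunde) there are 4 shares of (4/9)/4 = 1/9 each.
Living: Zainab, Segun, Ifeoma, and Yetunde — each takes 1/9.

Abiodun 1/3; Folake 2/9; Ifeoma 1/9; Segun 1/9; Yetunde 1/9; Zainab 1/9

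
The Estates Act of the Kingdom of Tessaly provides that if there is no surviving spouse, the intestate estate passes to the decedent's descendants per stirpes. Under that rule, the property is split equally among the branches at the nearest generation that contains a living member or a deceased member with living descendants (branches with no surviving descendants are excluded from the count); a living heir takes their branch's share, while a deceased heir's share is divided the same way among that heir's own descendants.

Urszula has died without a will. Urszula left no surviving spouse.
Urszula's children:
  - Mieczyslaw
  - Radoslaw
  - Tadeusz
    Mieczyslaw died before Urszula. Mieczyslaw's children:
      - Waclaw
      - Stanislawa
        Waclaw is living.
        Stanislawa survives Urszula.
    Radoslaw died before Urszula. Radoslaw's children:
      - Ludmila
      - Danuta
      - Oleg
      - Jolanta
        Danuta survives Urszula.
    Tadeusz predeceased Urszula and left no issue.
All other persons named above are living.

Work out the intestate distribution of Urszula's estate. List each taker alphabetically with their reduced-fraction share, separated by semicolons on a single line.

There is no surviving spouse, so the entire estate passes to Urszula's descendants per stirpes.
Tadeusz left no surviving issue, so that branch lapses and is disregarded.
The estate is divided into 2 equal shares of 1/2 among Mieczyslaw, Radoslaw.
Mieczyslaw predeceased; the 1/2 allotted to Mieczyslaw's branch passes to Mieczyslaw's issue by representation.
The 1/2 is divided into 2 equal shares of 1/4 among Waclaw, Stanislawa.
Waclaw is living and takes 1/4.
Stanislawa is living and takes 1/4.
Radoslaw predeceased; the 1/2 allotted to Radoslaw's branch passes to Radoslaw's issue by representation.
The 1/2 is divided into 4 equal shares of 1/8 among Ludmila, Danuta, Oleg, Jolanta.
Ludmila is living and takes 1/8.
Danuta is living and takes 1/8.
Oleg is living and takes 1/8.
Jolanta is living and takes 1/8.

Danuta 1/8; Jolanta 1/8; Ludmila 1/8; Oleg 1/8; Stanislawa 1/4; Waclaw 1/4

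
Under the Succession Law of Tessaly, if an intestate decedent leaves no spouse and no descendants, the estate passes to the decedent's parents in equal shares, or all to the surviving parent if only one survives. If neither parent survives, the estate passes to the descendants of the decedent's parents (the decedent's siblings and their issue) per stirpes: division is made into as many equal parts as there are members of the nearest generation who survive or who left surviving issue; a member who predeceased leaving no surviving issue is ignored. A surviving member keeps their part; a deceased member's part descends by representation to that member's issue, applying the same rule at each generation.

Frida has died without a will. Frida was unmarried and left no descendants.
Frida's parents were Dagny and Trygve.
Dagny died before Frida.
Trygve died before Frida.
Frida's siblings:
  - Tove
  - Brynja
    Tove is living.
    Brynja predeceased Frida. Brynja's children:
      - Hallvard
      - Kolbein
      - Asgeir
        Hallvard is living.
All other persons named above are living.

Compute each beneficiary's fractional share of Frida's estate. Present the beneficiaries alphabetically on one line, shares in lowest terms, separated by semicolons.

Asgeir 1/6; Hallvard 1/6; Kolbein 1/6; Tove 1/2

Neither parent survives and there are no descendants, so the estate passes to Frida's siblings and their issue per stirpes.
The estate is divided into 2 equal shares of 1/2 among Tove, Brynja.
Tove is living and takes 1/2.
Brynja predeceased; the 1/2 allotted to Brynja's branch passes to Brynja's issue by representation.
The 1/2 is divided into 3 equal shares of 1/6 among Hallvard, Kolbein, Asgeir.
Hallvard is living and takes 1/6.
Kolbein is living and takes 1/6.
Asgeir is living and takes 1/6.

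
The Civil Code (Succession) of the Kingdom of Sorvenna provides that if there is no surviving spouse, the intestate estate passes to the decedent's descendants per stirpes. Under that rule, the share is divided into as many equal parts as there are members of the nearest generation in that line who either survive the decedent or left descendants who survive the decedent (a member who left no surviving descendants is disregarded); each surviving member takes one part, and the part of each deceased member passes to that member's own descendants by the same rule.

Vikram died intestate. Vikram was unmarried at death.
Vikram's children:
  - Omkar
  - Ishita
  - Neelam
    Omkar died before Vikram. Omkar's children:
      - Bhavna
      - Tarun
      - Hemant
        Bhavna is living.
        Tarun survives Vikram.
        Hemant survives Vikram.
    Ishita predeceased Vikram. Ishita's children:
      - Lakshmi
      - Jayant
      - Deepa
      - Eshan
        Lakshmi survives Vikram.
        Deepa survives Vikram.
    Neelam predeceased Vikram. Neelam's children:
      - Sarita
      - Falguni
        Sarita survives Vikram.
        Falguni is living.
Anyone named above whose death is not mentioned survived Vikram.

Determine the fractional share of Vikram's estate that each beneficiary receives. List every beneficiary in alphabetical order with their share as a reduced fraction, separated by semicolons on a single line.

Bhavna 1/9; Deepa 1/12; Eshan 1/12; Falguni 1/6; Hemant 1/9; Jayant 1/12; Lakshmi 1/12; Sarita 1/6; Tarun 1/9

There is no surviving spouse, so the entire estate passes to Vikram's descendants per stirpes.
The estate is divided into 3 equal shares of 1/3 among Omkar, Ishita, Neelam.
Omkar predeceased; the 1/3 allotted to Omkar's branch passes to Omkar's issue by representation.
The 1/3 is divided into 3 equal shares of 1/9 among Bhavna, Tarun, Hemant.
Bhavna is living and takes 1/9.
Tarun is living and takes 1/9.
Hemant is living and takes 1/9.
Ishita predeceased; the 1/3 allotted to Ishita's branch passes to Ishita's issue by representation.
The 1/3 is divided into 4 equal shares of 1/12 among Lakshmi, Jayant, Deepa, Eshan.
Lakshmi is living and takes 1/12.
Jayant is living and takes 1/12.
Deepa is living and takes 1/12.
Eshan is living and takes 1/12.
Neelam predeceased; the 1/3 allotted to Neelam's branch passes to Neelam's issue by representation.
The 1/3 is divided into 2 equal shares of 1/6 among Sarita, Falguni.
Sarita is living and takes 1/6.
Falguni is living and takes 1/6.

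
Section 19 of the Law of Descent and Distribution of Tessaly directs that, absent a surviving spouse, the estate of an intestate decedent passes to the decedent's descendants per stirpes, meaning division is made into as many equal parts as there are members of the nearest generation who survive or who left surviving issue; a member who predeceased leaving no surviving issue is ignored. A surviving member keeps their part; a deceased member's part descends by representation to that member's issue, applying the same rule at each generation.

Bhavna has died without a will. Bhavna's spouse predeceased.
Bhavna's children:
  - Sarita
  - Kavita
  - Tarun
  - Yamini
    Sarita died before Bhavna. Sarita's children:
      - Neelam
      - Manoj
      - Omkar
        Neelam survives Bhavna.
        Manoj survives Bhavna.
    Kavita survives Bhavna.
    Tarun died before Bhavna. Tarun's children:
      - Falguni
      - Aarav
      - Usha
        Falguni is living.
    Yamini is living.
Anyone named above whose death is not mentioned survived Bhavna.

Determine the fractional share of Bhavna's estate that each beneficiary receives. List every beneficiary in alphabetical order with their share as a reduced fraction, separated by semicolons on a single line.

There is no surviving spouse, so the entire estate passes to Bhavna's descendants per stirpes.
The estate is divided into 4 equal shares of 1/4 among Sarita, Kavita, Tarun, Yamini.
Sarita predeceased; the 1/4 allotted to Sarita's branch passes to Sarita's issue by representation.
The 1/4 is divided into 3 equal shares of 1/12 among Neelam, Manoj, Omkar.
Neelam is living and takes 1/12.
Manoj is living and takes 1/12.
Omkar is living and takes 1/12.
Kavita is living and takes 1/4.
Tarun predeceased; the 1/4 allotted to Tarun's branch passes to Tarun's issue by representation.
The 1/4 is divided into 3 equal shares of 1/12 among Falguni, Aarav, Usha.
Falguni is living and takes 1/12.
Aarav is living and takes 1/12.
Usha is living and takes 1/12.
Yamini is living and takes 1/4.

Aarav 1/12; Falguni 1/12; Kavita 1/4; Manoj 1/12; Neelam 1/12; Omkar 1/12; Usha 1/12; Yamini 1/4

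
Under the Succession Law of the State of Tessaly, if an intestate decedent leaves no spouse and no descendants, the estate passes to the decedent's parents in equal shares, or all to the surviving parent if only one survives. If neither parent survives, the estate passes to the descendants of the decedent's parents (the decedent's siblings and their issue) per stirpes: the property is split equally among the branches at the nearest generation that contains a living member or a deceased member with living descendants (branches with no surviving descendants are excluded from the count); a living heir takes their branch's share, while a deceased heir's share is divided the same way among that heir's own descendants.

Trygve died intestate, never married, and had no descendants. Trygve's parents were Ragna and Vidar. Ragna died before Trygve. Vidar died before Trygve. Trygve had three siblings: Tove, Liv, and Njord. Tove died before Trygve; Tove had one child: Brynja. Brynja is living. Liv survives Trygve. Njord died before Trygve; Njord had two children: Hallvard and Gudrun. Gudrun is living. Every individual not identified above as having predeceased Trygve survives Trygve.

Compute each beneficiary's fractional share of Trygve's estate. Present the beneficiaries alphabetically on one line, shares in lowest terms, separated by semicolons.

Brynja 1/3; Gudrun 1/6; Hallvard 1/6; Liv 1/3

Neither parent survives and there are no descendants, so the estate passes to Trygve's siblings and their issue per stirpes.
The estate is divided into 3 equal shares of 1/3 among Tove, Liv, Njord.
Tove predeceased; the 1/3 allotted to Tove's branch passes to Tove's issue by representation.
Brynja is the sole taker at this level and receives the full 1/3.
Liv is living and takes 1/3.
Njord predeceased; the 1/3 allotted to Njord's branch passes to Njord's issue by representation.
The 1/3 is divided into 2 equal shares of 1/6 among Hallvard, Gudrun.
Hallvard is living and takes 1/6.
Gudrun is living and takes 1/6.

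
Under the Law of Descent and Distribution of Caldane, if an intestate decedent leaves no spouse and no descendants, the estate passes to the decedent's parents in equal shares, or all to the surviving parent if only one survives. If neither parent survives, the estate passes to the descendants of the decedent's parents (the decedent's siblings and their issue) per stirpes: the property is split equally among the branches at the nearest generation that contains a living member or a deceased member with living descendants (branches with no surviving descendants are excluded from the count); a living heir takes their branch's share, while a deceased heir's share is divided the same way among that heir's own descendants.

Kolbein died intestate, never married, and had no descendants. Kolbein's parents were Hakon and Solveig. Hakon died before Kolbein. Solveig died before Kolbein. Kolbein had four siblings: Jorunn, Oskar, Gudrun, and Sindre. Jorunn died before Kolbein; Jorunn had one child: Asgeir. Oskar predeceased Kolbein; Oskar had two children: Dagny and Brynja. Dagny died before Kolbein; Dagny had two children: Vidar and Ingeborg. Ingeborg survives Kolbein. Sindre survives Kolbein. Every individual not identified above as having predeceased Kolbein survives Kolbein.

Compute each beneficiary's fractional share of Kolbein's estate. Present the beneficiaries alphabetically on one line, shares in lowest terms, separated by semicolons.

Asgeir 1/4; Brynja 1/8; Gudrun 1/4; Ingeborg 1/16; Sindre 1/4; Vidar 1/16

Neither parent survives and there are no descendants, so the estate passes to Kolbein's siblings and their issue per stirpes.
The estate is divided into 4 equal shares of 1/4 among Jorunn, Oskar, Gudrun, Sindre.
Jorunn predeceased; the 1/4 allotted to Jorunn's branch passes to Jorunn's issue by representation.
Asgeir is the sole taker at this level and receives the full 1/4.
Oskar predeceased; the 1/4 allotted to Oskar's branch passes to Oskar's issue by representation.
The 1/4 is divided into 2 equal shares of 1/8 among Dagny, Brynja.
Dagny predeceased; the 1/8 allotted to Dagny's branch passes to Dagny's issue by representation.
The 1/8 is divided into 2 equal shares of 1/16 among Vidar, Ingeborg.
Vidar is living and takes 1/16.
Ingeborg is living and takes 1/16.
Brynja is living and takes 1/8.
Gudrun is living and takes 1/4.
Sindre is living and takes 1/4.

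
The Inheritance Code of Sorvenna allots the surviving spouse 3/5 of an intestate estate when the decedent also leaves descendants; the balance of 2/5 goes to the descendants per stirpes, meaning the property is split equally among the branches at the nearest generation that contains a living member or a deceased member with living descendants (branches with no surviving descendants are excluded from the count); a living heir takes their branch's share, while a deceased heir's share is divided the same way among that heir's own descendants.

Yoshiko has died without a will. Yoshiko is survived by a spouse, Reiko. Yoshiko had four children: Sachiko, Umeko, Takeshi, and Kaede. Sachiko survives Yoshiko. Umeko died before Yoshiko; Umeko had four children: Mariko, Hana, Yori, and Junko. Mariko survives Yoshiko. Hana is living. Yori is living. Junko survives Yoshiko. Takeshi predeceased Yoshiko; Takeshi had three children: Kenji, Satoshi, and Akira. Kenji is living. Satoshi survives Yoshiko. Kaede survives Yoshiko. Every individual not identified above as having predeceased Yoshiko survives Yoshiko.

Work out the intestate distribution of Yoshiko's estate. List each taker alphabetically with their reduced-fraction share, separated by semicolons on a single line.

Reiko, as surviving spouse, takes 3/5.
The remaining 2/5 passes to Yoshiko's descendants per stirpes.
The 2/5 is divided into 4 equal shares of 1/10 among Sachiko, Umeko, Takeshi, Kaede.
Sachiko is living and takes 1/10.
Umeko predeceased; the 1/10 allotted to Umeko's branch passes to Umeko's issue by representation.
The 1/10 is divided into 4 equal shares of 1/40 among Mariko, Hana, Yori, Junko.
Mariko is living and takes 1/40.
Hana is living and takes 1/40.
Yori is living and takes 1/40.
Junko is living and takes 1/40.
Takeshi predeceased; the 1/10 allotted to Takeshi's branch passes to Takeshi's issue by representation.
The 1/10 is divided into 3 equal shares of 1/30 among Kenji, Satoshi, Akira.
Kenji is living and takes 1/30.
Satoshi is living and takes 1/30.
Akira is living and takes 1/30.
Kaede is living and takes 1/10.

Akira 1/30; Hana 1/40; Junko 1/40; Kaede 1/10; Kenji 1/30; Mariko 1/40; Reiko 3/5; Sachiko 1/10; Satoshi 1/30; Yori 1/40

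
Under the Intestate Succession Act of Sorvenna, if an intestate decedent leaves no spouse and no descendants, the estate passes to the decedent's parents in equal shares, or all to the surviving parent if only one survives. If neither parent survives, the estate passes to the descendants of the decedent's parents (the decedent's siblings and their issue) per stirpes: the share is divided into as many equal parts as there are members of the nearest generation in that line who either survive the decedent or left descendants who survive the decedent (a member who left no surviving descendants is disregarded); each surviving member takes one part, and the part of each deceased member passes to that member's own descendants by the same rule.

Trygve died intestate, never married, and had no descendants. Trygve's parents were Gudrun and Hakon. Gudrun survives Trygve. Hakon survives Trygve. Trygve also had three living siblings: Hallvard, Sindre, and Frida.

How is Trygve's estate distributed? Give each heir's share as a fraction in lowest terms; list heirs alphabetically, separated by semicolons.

Gudrun 1/2; Hakon 1/2

Both parents survive, so Gudrun and Hakon each take 1/2. The siblings take nothing because a surviving parent has priority.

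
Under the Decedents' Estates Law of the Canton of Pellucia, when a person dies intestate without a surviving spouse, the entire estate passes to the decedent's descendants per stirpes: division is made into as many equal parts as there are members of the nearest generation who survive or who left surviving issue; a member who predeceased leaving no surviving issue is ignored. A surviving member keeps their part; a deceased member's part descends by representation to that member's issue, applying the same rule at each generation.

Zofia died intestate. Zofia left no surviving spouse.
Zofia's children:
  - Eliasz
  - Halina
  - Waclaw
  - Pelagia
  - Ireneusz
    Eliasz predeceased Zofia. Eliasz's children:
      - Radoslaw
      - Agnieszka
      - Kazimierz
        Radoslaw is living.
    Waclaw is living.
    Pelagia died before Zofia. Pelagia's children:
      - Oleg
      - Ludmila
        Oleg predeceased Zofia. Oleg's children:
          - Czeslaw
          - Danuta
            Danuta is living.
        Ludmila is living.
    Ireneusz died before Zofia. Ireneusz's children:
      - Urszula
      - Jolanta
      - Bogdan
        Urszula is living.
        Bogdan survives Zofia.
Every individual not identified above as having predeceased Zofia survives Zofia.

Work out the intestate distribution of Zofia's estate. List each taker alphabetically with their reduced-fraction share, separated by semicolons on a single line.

There is no surviving spouse, so the entire estate passes to Zofia's descendants per stirpes.
The estate is divided into 5 equal shares of 1/5 among Eliasz, Halina, Waclaw, Pelagia, Ireneusz.
Eliasz predeceased; the 1/5 allotted to Eliasz's branch passes to Eliasz's issue by representation.
The 1/5 is divided into 3 equal shares of 1/15 among Radoslaw, Agnieszka, Kazimierz.
Radoslaw is living and takes 1/15.
Agnieszka is living and takes 1/15.
Kazimierz is living and takes 1/15.
Halina is living and takes 1/5.
Waclaw is living and takes 1/5.
Pelagia predeceased; the 1/5 allotted to Pelagia's branch passes to Pelagia's issue by representation.
The 1/5 is divided into 2 equal shares of 1/10 among Oleg, Ludmila.
Oleg predeceased; the 1/10 allotted to Oleg's branch passes to Oleg's issue by representation.
The 1/10 is divided into 2 equal shares of 1/20 among Czeslaw, Danuta.
Czeslaw is living and takes 1/20.
Danuta is living and takes 1/20.
Ludmila is living and takes 1/10.
Ireneusz predeceased; the 1/5 allotted to Ireneusz's branch passes to Ireneusz's issue by representation.
The 1/5 is divided into 3 equal shares of 1/15 among Urszula, Jolanta, Bogdan.
Urszula is living and takes 1/15.
Jolanta is living and takes 1/15.
Bogdan is living and takes 1/15.

Agnieszka 1/15; Bogdan 1/15; Czeslaw 1/20; Danuta 1/20; Halina 1/5; Jolanta 1/15; Kazimierz 1/15; Ludmila 1/10; Radoslaw 1/15; Urszula 1/15; Waclaw 1/5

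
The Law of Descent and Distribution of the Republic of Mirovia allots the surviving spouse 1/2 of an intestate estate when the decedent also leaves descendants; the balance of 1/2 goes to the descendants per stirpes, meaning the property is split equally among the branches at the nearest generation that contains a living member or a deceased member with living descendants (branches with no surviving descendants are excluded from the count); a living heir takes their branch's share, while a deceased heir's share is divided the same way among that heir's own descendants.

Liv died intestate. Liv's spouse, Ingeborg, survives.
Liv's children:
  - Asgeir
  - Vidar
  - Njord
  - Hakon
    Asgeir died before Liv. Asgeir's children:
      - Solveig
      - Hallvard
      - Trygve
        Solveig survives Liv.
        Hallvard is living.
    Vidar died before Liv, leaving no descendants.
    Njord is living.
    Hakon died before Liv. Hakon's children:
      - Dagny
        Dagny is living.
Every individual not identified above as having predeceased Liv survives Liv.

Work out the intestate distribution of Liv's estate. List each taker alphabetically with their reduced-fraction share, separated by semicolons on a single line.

Ingeborg, as surviving spouse, takes 1/2.
The remaining 1/2 passes to Liv's descendants per stirpes.
Vidar left no surviving issue, so that branch lapses and is disregarded.
The 1/2 is divided into 3 equal shares of 1/6 among Asgeir, Njord, Hakon.
Asgeir predeceased; the 1/6 allotted to Asgeir's branch passes to Asgeir's issue by representation.
The 1/6 is divided into 3 equal shares of 1/18 among Solveig, Hallvard, Trygve.
Solveig is living and takes 1/18.
Hallvard is living and takes 1/18.
Trygve is living and takes 1/18.
Njord is living and takes 1/6.
Hakon predeceased; the 1/6 allotted to Hakon's branch passes to Hakon's issue by representation.
Dagny is the sole taker at this level and receives the full 1/6.

Dagny 1/6; Hallvard 1/18; Ingeborg 1/2; Njord 1/6; Solveig 1/18; Trygve 1/18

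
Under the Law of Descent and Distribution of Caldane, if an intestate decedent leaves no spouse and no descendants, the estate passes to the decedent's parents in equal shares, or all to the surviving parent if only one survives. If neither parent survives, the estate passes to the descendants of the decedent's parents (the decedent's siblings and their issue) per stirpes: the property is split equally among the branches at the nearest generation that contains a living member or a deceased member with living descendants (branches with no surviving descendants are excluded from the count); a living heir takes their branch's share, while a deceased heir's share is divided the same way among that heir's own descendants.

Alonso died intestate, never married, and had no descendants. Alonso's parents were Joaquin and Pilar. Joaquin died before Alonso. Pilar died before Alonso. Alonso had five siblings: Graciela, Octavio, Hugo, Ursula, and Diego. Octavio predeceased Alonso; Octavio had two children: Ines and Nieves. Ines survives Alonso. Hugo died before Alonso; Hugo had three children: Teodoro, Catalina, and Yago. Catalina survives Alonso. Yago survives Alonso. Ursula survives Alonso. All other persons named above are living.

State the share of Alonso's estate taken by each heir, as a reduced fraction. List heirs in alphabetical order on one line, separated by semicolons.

Neither parent survives and there are no descendants, so the estate passes to Alonso's siblings and their issue per stirpes.
The estate is divided into 5 equal shares of 1/5 among Graciela, Octavio, Hugo, Ursula, Diego.
Graciela is living and takes 1/5.
Octavio predeceased; the 1/5 allotted to Octavio's branch passes to Octavio's issue by representation.
The 1/5 is divided into 2 equal shares of 1/10 among Ines, Nieves.
Ines is living and takes 1/10.
Nieves is living and takes 1/10.
Hugo predeceased; the 1/5 allotted to Hugo's branch passes to Hugo's issue by representation.
The 1/5 is divided into 3 equal shares of 1/15 among Teodoro, Catalina, Yago.
Teodoro is living and takes 1/15.
Catalina is living and takes 1/15.
Yago is living and takes 1/15.
Ursula is living and takes 1/5.
Diego is living and takes 1/5.

Catalina 1/15; Diego 1/5; Graciela 1/5; Ines 1/10; Nieves 1/10; Teodoro 1/15; Ursula 1/5; Yago 1/15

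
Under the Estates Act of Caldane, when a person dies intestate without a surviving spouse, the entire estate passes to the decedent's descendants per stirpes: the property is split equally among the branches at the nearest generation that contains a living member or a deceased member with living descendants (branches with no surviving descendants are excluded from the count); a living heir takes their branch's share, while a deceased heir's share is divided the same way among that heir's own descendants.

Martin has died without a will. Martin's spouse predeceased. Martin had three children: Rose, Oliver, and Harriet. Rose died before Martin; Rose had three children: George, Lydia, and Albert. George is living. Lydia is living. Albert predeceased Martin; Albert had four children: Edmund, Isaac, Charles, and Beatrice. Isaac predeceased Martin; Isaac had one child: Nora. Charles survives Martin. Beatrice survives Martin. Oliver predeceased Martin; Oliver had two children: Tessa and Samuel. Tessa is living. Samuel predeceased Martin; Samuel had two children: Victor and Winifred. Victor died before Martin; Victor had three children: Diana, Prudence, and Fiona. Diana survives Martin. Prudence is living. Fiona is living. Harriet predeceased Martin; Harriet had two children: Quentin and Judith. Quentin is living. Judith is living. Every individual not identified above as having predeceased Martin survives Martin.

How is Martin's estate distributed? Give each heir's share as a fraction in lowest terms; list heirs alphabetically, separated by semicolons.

Beatrice 1/36; Charles 1/36; Diana 1/36; Edmund 1/36; Fiona 1/36; George 1/9; Judith 1/6; Lydia 1/9; Nora 1/36; Prudence 1/36; Quentin 1/6; Tessa 1/6; Winifred 1/12

There is no surviving spouse, so the entire estate passes to Martin's descendants per stirpes.
The estate is divided into 3 equal shares of 1/3 among Rose, Oliver, Harriet.
Rose predeceased; the 1/3 allotted to Rose's branch passes to Rose's issue by representation.
The 1/3 is divided into 3 equal shares of 1/9 among George, Lydia, Albert.
George is living and takes 1/9.
Lydia is living and takes 1/9.
Albert predeceased; the 1/9 allotted to Albert's branch passes to Albert's issue by representation.
The 1/9 is divided into 4 equal shares of 1/36 among Edmund, Isaac, Charles, Beatrice.
Edmund is living and takes 1/36.
Isaac predeceased; the 1/36 allotted to Isaac's branch passes to Isaac's issue by representation.
Nora is the sole taker at this level and receives the full 1/36.
Charles is living and takes 1/36.
Beatrice is living and takes 1/36.
Oliver predeceased; the 1/3 allotted to Oliver's branch passes to Oliver's issue by representation.
The 1/3 is divided into 2 equal shares of 1/6 among Tessa, Samuel.
Tessa is living and takes 1/6.
Samuel predeceased; the 1/6 allotted to Samuel's branch passes to Samuel's issue by representation.
The 1/6 is divided into 2 equal shares of 1/12 among Victor, Winifred.
Victor predeceased; the 1/12 allotted to Victor's branch passes to Victor's issue by representation.
The 1/12 is divided into 3 equal shares of 1/36 among Diana, Prudence, Fiona.
Diana is living and takes 1/36.
Prudence is living and takes 1/36.
Fiona is living and takes 1/36.
Winifred is living and takes 1/12.
Harriet predeceased; the 1/3 allotted to Harriet's branch passes to Harriet's issue by representation.
The 1/3 is divided into 2 equal shares of 1/6 among Quentin, Judith.
Quentin is living and takes 1/6.
Judith is living and takes 1/6.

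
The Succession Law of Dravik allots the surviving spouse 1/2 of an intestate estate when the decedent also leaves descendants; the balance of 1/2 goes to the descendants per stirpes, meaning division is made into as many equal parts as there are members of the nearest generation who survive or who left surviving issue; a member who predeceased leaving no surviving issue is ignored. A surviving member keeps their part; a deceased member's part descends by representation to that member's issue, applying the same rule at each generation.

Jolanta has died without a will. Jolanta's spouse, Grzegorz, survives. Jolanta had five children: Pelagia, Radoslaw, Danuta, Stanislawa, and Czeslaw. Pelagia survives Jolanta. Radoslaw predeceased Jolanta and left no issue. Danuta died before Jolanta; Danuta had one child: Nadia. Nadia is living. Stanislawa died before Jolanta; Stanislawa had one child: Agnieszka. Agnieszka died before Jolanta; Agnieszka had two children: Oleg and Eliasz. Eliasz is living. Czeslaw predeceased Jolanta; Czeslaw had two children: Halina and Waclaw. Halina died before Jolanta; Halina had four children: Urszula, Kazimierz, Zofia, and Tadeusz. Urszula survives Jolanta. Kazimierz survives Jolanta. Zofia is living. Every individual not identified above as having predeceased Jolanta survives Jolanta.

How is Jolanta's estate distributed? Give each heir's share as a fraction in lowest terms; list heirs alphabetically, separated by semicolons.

Eliasz 1/16; Grzegorz 1/2; Kazimierz 1/64; Nadia 1/8; Oleg 1/16; Pelagia 1/8; Tadeusz 1/64; Urszula 1/64; Waclaw 1/16; Zofia 1/64

Grzegorz, as surviving spouse, takes 1/2.
The remaining 1/2 passes to Jolanta's descendants per stirpes.
Radoslaw left no surviving issue, so that branch lapses and is disregarded.
The 1/2 is divided into 4 equal shares of 1/8 among Pelagia, Danuta, Stanislawa, Czeslaw.
Pelagia is living and takes 1/8.
Danuta predeceased; the 1/8 allotted to Danuta's branch passes to Danuta's issue by representation.
Nadia is the sole taker at this level and receives the full 1/8.
Stanislawa predeceased; the 1/8 allotted to Stanislawa's branch passes to Stanislawa's issue by representation.
Agnieszka's line is the sole branch at this level, so the full 1/8 passes to Agnieszka's issue by representation.
The 1/8 is divided into 2 equal shares of 1/16 among Oleg, Eliasz.
Oleg is living and takes 1/16.
Eliasz is living and takes 1/16.
Czeslaw predeceased; the 1/8 allotted to Czeslaw's branch passes to Czeslaw's issue by representation.
The 1/8 is divided into 2 equal shares of 1/16 among Halina, Waclaw.
Halina predeceased; the 1/16 allotted to Halina's branch passes to Halina's issue by representation.
The 1/16 is divided into 4 equal shares of 1/64 among Urszula, Kazimierz, Zofia, Tadeusz.
Urszula is living and takes 1/64.
Kazimierz is living and takes 1/64.
Zofia is living and takes 1/64.
Tadeusz is living and takes 1/64.
Waclaw is living and takes 1/16.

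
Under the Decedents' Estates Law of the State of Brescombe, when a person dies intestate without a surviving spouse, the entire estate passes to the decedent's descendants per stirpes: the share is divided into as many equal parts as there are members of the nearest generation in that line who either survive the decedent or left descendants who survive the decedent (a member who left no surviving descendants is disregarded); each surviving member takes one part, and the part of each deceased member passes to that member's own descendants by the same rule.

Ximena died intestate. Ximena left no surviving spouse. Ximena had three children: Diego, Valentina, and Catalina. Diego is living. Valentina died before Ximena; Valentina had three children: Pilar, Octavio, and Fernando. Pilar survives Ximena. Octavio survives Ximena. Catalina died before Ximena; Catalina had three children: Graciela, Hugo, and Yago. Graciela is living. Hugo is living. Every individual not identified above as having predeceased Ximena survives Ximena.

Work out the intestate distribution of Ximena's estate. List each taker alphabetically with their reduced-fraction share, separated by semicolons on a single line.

Diego 1/3; Fernando 1/9; Graciela 1/9; Hugo 1/9; Octavio 1/9; Pilar 1/9; Yago 1/9

There is no surviving spouse, so the entire estate passes to Ximena's descendants per stirpes.
The estate is divided into 3 equal shares of 1/3 among Diego, Valentina, Catalina.
Diego is living and takes 1/3.
Valentina predeceased; the 1/3 allotted to Valentina's branch passes to Valentina's issue by representation.
The 1/3 is divided into 3 equal shares of 1/9 among Pilar, Octavio, Fernando.
Pilar is living and takes 1/9.
Octavio is living and takes 1/9.
Fernando is living and takes 1/9.
Catalina predeceased; the 1/3 allotted to Catalina's branch passes to Catalina's issue by representation.
The 1/3 is divided into 3 equal shares of 1/9 among Graciela, Hugo, Yago.
Graciela is living and takes 1/9.
Hugo is living and takes 1/9.
Yago is living and takes 1/9.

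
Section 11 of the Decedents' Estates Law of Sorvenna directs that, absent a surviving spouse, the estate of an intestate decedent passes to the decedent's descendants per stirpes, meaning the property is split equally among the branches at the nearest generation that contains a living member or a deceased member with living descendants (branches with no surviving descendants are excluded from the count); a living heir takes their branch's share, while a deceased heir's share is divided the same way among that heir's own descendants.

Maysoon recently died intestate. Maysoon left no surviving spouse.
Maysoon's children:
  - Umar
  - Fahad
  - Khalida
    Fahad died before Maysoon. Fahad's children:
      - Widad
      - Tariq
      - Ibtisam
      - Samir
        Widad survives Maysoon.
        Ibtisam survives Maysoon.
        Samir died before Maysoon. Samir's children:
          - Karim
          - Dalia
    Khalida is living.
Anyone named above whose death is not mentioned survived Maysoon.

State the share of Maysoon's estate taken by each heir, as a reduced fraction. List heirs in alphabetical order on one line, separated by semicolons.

There is no surviving spouse, so the entire estate passes to Maysoon's descendants per stirpes.
The estate is divided into 3 equal shares of 1/3 among Umar, Fahad, Khalida.
Umar is living and takes 1/3.
Fahad predeceased; the 1/3 allotted to Fahad's branch passes to Fahad's issue by representation.
The 1/3 is divided into 4 equal shares of 1/12 among Widad, Tariq, Ibtisam, Samir.
Widad is living and takes 1/12.
Tariq is living and takes 1/12.
Ibtisam is living and takes 1/12.
Samir predeceased; the 1/12 allotted to Samir's branch passes to Samir's issue by representation.
The 1/12 is divided into 2 equal shares of 1/24 among Karim, Dalia.
Karim is living and takes 1/24.
Dalia is living and takes 1/24.
Khalida is living and takes 1/3.

Dalia 1/24; Ibtisam 1/12; Karim 1/24; Khalida 1/3; Tariq 1/12; Umar 1/3; Widad 1/12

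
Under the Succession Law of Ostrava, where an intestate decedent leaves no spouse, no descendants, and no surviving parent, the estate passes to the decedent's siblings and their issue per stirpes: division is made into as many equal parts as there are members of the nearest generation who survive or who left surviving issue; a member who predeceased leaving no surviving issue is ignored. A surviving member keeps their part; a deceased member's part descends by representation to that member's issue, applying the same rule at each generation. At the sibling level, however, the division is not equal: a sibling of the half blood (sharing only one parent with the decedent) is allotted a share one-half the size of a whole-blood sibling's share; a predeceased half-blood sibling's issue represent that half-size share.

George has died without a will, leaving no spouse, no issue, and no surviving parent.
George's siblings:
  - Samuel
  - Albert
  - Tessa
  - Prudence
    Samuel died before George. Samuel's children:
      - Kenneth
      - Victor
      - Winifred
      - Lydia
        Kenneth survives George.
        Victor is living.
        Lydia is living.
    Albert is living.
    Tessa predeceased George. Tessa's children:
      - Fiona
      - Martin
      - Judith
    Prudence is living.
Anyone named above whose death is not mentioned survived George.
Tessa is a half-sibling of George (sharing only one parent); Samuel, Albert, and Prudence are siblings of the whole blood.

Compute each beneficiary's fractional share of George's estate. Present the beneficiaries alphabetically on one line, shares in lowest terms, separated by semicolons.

Albert 2/7; Fiona 1/21; Judith 1/21; Kenneth 1/14; Lydia 1/14; Martin 1/21; Prudence 2/7; Victor 1/14; Winifred 1/14

No spouse, descendants, or parent survives, so the estate passes to George's siblings per stirpes.
Half-blood siblings count for one-half the weight of whole-blood siblings at the initial division.
Dividing 1 in proportion to weights (total weight 7/2): Samuel (weight 1) → 2/7; Albert (weight 1) → 2/7; Tessa (weight 1/2) → 1/7; Prudence (weight 1) → 2/7.
Samuel predeceased; the 2/7 allotted to Samuel's branch passes to Samuel's issue by representation.
The 2/7 is divided into 4 equal shares of 1/14 among Kenneth, Victor, Winifred, Lydia.
Kenneth is living and takes 1/14.
Victor is living and takes 1/14.
Winifred is living and takes 1/14.
Lydia is living and takes 1/14.
Albert is living and takes 2/7.
Tessa predeceased; the 1/7 allotted to Tessa's branch passes to Tessa's issue by representation.
The 1/7 is divided into 3 equal shares of 1/21 among Fiona, Martin, Judith.
Fiona is living and takes 1/21.
Martin is living and takes 1/21.
Judith is living and takes 1/21.
Prudence is living and takes 2/7.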